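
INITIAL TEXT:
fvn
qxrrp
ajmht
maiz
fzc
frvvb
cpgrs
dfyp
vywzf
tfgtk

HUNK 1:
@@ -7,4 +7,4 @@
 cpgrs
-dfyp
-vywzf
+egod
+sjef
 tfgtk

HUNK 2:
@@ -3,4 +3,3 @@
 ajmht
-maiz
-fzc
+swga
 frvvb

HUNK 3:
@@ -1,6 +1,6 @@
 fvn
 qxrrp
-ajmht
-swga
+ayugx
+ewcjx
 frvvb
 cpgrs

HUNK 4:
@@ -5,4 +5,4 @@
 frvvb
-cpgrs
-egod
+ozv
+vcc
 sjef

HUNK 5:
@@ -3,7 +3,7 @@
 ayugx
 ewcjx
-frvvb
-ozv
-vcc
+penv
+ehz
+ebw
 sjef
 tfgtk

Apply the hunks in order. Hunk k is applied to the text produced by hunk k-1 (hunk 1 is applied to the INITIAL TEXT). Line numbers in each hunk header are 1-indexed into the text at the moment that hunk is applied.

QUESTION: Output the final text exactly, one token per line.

Hunk 1: at line 7 remove [dfyp,vywzf] add [egod,sjef] -> 10 lines: fvn qxrrp ajmht maiz fzc frvvb cpgrs egod sjef tfgtk
Hunk 2: at line 3 remove [maiz,fzc] add [swga] -> 9 lines: fvn qxrrp ajmht swga frvvb cpgrs egod sjef tfgtk
Hunk 3: at line 1 remove [ajmht,swga] add [ayugx,ewcjx] -> 9 lines: fvn qxrrp ayugx ewcjx frvvb cpgrs egod sjef tfgtk
Hunk 4: at line 5 remove [cpgrs,egod] add [ozv,vcc] -> 9 lines: fvn qxrrp ayugx ewcjx frvvb ozv vcc sjef tfgtk
Hunk 5: at line 3 remove [frvvb,ozv,vcc] add [penv,ehz,ebw] -> 9 lines: fvn qxrrp ayugx ewcjx penv ehz ebw sjef tfgtk

Answer: fvn
qxrrp
ayugx
ewcjx
penv
ehz
ebw
sjef
tfgtk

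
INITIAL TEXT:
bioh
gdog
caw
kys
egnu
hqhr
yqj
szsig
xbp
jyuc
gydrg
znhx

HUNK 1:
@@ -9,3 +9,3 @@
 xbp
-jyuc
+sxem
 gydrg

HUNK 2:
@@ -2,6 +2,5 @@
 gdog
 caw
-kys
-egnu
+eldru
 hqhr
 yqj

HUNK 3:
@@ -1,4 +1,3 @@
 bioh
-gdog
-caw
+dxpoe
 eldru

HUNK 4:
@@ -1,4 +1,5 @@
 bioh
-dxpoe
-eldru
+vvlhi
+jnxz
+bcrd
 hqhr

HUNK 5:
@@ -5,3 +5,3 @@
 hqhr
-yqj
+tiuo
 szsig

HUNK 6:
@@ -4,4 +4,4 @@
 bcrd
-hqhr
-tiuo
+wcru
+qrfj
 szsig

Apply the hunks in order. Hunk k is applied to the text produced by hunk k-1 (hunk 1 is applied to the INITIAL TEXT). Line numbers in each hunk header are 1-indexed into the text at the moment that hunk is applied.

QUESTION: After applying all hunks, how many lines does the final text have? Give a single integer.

Answer: 11

Derivation:
Hunk 1: at line 9 remove [jyuc] add [sxem] -> 12 lines: bioh gdog caw kys egnu hqhr yqj szsig xbp sxem gydrg znhx
Hunk 2: at line 2 remove [kys,egnu] add [eldru] -> 11 lines: bioh gdog caw eldru hqhr yqj szsig xbp sxem gydrg znhx
Hunk 3: at line 1 remove [gdog,caw] add [dxpoe] -> 10 lines: bioh dxpoe eldru hqhr yqj szsig xbp sxem gydrg znhx
Hunk 4: at line 1 remove [dxpoe,eldru] add [vvlhi,jnxz,bcrd] -> 11 lines: bioh vvlhi jnxz bcrd hqhr yqj szsig xbp sxem gydrg znhx
Hunk 5: at line 5 remove [yqj] add [tiuo] -> 11 lines: bioh vvlhi jnxz bcrd hqhr tiuo szsig xbp sxem gydrg znhx
Hunk 6: at line 4 remove [hqhr,tiuo] add [wcru,qrfj] -> 11 lines: bioh vvlhi jnxz bcrd wcru qrfj szsig xbp sxem gydrg znhx
Final line count: 11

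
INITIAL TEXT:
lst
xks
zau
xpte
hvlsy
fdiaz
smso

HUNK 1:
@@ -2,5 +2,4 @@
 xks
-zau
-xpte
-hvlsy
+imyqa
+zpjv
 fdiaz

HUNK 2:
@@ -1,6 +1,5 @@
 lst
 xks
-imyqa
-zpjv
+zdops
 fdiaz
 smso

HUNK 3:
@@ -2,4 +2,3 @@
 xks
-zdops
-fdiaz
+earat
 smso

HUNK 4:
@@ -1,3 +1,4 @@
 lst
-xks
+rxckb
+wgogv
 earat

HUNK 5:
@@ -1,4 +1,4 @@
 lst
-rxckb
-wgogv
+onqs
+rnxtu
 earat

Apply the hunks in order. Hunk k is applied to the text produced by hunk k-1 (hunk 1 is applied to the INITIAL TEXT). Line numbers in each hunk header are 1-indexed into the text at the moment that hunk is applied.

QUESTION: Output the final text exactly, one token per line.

Answer: lst
onqs
rnxtu
earat
smso

Derivation:
Hunk 1: at line 2 remove [zau,xpte,hvlsy] add [imyqa,zpjv] -> 6 lines: lst xks imyqa zpjv fdiaz smso
Hunk 2: at line 1 remove [imyqa,zpjv] add [zdops] -> 5 lines: lst xks zdops fdiaz smso
Hunk 3: at line 2 remove [zdops,fdiaz] add [earat] -> 4 lines: lst xks earat smso
Hunk 4: at line 1 remove [xks] add [rxckb,wgogv] -> 5 lines: lst rxckb wgogv earat smso
Hunk 5: at line 1 remove [rxckb,wgogv] add [onqs,rnxtu] -> 5 lines: lst onqs rnxtu earat smso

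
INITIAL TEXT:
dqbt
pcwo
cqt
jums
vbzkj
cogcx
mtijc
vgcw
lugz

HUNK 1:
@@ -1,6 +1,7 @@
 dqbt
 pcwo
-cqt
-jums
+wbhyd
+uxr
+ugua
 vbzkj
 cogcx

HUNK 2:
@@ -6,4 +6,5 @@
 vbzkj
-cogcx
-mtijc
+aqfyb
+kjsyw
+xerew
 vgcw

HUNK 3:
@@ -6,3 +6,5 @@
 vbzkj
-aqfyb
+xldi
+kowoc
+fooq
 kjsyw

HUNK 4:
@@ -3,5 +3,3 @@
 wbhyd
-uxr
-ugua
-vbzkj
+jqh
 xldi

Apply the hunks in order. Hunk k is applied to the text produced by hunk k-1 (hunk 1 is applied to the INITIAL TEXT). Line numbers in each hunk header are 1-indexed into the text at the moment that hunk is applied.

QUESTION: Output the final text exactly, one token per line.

Hunk 1: at line 1 remove [cqt,jums] add [wbhyd,uxr,ugua] -> 10 lines: dqbt pcwo wbhyd uxr ugua vbzkj cogcx mtijc vgcw lugz
Hunk 2: at line 6 remove [cogcx,mtijc] add [aqfyb,kjsyw,xerew] -> 11 lines: dqbt pcwo wbhyd uxr ugua vbzkj aqfyb kjsyw xerew vgcw lugz
Hunk 3: at line 6 remove [aqfyb] add [xldi,kowoc,fooq] -> 13 lines: dqbt pcwo wbhyd uxr ugua vbzkj xldi kowoc fooq kjsyw xerew vgcw lugz
Hunk 4: at line 3 remove [uxr,ugua,vbzkj] add [jqh] -> 11 lines: dqbt pcwo wbhyd jqh xldi kowoc fooq kjsyw xerew vgcw lugz

Answer: dqbt
pcwo
wbhyd
jqh
xldi
kowoc
fooq
kjsyw
xerew
vgcw
lugz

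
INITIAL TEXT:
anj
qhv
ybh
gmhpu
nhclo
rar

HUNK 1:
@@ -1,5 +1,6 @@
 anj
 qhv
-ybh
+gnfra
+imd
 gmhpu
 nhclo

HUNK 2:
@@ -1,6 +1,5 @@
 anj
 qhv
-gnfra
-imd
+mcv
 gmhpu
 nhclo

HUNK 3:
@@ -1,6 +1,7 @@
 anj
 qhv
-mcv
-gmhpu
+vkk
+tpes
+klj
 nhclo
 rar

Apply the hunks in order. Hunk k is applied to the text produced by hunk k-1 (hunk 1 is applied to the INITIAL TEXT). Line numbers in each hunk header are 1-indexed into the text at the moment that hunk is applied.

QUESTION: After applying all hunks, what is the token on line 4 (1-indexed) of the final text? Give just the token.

Hunk 1: at line 1 remove [ybh] add [gnfra,imd] -> 7 lines: anj qhv gnfra imd gmhpu nhclo rar
Hunk 2: at line 1 remove [gnfra,imd] add [mcv] -> 6 lines: anj qhv mcv gmhpu nhclo rar
Hunk 3: at line 1 remove [mcv,gmhpu] add [vkk,tpes,klj] -> 7 lines: anj qhv vkk tpes klj nhclo rar
Final line 4: tpes

Answer: tpes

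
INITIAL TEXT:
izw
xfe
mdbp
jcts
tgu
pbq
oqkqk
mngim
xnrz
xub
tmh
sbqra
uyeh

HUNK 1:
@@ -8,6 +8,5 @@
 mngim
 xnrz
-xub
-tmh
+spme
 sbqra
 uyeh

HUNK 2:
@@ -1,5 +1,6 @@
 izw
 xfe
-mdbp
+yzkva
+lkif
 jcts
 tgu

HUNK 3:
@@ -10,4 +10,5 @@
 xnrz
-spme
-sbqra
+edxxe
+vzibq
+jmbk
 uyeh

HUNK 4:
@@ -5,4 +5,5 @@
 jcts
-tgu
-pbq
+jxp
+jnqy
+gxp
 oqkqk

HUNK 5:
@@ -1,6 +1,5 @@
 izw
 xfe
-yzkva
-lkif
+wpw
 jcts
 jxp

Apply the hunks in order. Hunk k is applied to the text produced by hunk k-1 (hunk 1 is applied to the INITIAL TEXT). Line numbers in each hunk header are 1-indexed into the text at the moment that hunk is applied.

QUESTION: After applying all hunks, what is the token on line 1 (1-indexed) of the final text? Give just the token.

Hunk 1: at line 8 remove [xub,tmh] add [spme] -> 12 lines: izw xfe mdbp jcts tgu pbq oqkqk mngim xnrz spme sbqra uyeh
Hunk 2: at line 1 remove [mdbp] add [yzkva,lkif] -> 13 lines: izw xfe yzkva lkif jcts tgu pbq oqkqk mngim xnrz spme sbqra uyeh
Hunk 3: at line 10 remove [spme,sbqra] add [edxxe,vzibq,jmbk] -> 14 lines: izw xfe yzkva lkif jcts tgu pbq oqkqk mngim xnrz edxxe vzibq jmbk uyeh
Hunk 4: at line 5 remove [tgu,pbq] add [jxp,jnqy,gxp] -> 15 lines: izw xfe yzkva lkif jcts jxp jnqy gxp oqkqk mngim xnrz edxxe vzibq jmbk uyeh
Hunk 5: at line 1 remove [yzkva,lkif] add [wpw] -> 14 lines: izw xfe wpw jcts jxp jnqy gxp oqkqk mngim xnrz edxxe vzibq jmbk uyeh
Final line 1: izw

Answer: izw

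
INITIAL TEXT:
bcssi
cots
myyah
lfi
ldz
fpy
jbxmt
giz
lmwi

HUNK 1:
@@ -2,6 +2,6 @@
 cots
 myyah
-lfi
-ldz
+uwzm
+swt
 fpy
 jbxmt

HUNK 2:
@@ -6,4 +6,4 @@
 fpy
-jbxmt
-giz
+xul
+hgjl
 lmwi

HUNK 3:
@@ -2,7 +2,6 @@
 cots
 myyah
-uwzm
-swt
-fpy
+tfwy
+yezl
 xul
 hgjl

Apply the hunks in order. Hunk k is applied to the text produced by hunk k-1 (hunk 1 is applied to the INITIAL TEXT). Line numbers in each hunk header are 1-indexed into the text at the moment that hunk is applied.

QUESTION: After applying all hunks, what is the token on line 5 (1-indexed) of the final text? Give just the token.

Hunk 1: at line 2 remove [lfi,ldz] add [uwzm,swt] -> 9 lines: bcssi cots myyah uwzm swt fpy jbxmt giz lmwi
Hunk 2: at line 6 remove [jbxmt,giz] add [xul,hgjl] -> 9 lines: bcssi cots myyah uwzm swt fpy xul hgjl lmwi
Hunk 3: at line 2 remove [uwzm,swt,fpy] add [tfwy,yezl] -> 8 lines: bcssi cots myyah tfwy yezl xul hgjl lmwi
Final line 5: yezl

Answer: yezl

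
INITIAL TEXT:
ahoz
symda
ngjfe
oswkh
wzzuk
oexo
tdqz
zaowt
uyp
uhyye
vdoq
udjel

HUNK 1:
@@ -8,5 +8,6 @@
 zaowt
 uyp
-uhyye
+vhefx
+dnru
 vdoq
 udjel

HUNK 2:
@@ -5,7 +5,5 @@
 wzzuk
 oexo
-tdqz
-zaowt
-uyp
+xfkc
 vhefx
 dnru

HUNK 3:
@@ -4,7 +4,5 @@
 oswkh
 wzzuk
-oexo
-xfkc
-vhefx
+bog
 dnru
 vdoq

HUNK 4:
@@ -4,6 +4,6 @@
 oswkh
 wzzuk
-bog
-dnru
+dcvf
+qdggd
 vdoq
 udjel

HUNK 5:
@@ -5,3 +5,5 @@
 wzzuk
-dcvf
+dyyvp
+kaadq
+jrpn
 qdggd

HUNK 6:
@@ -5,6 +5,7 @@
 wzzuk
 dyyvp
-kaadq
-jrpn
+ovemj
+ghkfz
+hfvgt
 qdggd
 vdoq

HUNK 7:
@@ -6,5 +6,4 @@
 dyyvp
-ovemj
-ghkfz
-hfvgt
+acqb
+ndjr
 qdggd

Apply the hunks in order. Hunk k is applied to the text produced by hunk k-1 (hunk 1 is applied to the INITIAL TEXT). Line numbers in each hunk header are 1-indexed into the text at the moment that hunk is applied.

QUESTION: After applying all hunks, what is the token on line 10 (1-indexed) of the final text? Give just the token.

Answer: vdoq

Derivation:
Hunk 1: at line 8 remove [uhyye] add [vhefx,dnru] -> 13 lines: ahoz symda ngjfe oswkh wzzuk oexo tdqz zaowt uyp vhefx dnru vdoq udjel
Hunk 2: at line 5 remove [tdqz,zaowt,uyp] add [xfkc] -> 11 lines: ahoz symda ngjfe oswkh wzzuk oexo xfkc vhefx dnru vdoq udjel
Hunk 3: at line 4 remove [oexo,xfkc,vhefx] add [bog] -> 9 lines: ahoz symda ngjfe oswkh wzzuk bog dnru vdoq udjel
Hunk 4: at line 4 remove [bog,dnru] add [dcvf,qdggd] -> 9 lines: ahoz symda ngjfe oswkh wzzuk dcvf qdggd vdoq udjel
Hunk 5: at line 5 remove [dcvf] add [dyyvp,kaadq,jrpn] -> 11 lines: ahoz symda ngjfe oswkh wzzuk dyyvp kaadq jrpn qdggd vdoq udjel
Hunk 6: at line 5 remove [kaadq,jrpn] add [ovemj,ghkfz,hfvgt] -> 12 lines: ahoz symda ngjfe oswkh wzzuk dyyvp ovemj ghkfz hfvgt qdggd vdoq udjel
Hunk 7: at line 6 remove [ovemj,ghkfz,hfvgt] add [acqb,ndjr] -> 11 lines: ahoz symda ngjfe oswkh wzzuk dyyvp acqb ndjr qdggd vdoq udjel
Final line 10: vdoq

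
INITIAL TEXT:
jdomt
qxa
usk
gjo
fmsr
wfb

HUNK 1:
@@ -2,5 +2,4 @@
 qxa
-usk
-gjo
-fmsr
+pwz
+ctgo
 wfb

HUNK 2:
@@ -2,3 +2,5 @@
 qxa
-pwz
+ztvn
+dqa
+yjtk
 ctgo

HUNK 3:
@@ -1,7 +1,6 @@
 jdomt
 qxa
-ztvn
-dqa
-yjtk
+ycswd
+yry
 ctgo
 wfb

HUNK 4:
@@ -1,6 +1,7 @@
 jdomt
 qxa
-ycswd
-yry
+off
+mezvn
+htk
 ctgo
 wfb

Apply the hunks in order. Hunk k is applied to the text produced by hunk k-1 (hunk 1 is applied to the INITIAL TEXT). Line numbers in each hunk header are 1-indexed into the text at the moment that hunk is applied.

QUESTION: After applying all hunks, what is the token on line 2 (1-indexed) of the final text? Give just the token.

Hunk 1: at line 2 remove [usk,gjo,fmsr] add [pwz,ctgo] -> 5 lines: jdomt qxa pwz ctgo wfb
Hunk 2: at line 2 remove [pwz] add [ztvn,dqa,yjtk] -> 7 lines: jdomt qxa ztvn dqa yjtk ctgo wfb
Hunk 3: at line 1 remove [ztvn,dqa,yjtk] add [ycswd,yry] -> 6 lines: jdomt qxa ycswd yry ctgo wfb
Hunk 4: at line 1 remove [ycswd,yry] add [off,mezvn,htk] -> 7 lines: jdomt qxa off mezvn htk ctgo wfb
Final line 2: qxa

Answer: qxa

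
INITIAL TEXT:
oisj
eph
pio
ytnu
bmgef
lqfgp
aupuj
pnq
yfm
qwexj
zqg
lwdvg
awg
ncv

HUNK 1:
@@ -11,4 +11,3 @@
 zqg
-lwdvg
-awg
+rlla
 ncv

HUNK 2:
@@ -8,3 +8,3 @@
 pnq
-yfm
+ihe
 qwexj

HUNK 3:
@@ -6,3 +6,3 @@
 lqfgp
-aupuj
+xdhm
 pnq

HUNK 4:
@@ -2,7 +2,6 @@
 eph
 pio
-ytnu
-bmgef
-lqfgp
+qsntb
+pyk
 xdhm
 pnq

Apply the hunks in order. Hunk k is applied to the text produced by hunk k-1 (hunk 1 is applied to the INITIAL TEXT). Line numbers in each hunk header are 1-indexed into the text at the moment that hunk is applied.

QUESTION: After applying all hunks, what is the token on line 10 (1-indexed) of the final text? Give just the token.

Hunk 1: at line 11 remove [lwdvg,awg] add [rlla] -> 13 lines: oisj eph pio ytnu bmgef lqfgp aupuj pnq yfm qwexj zqg rlla ncv
Hunk 2: at line 8 remove [yfm] add [ihe] -> 13 lines: oisj eph pio ytnu bmgef lqfgp aupuj pnq ihe qwexj zqg rlla ncv
Hunk 3: at line 6 remove [aupuj] add [xdhm] -> 13 lines: oisj eph pio ytnu bmgef lqfgp xdhm pnq ihe qwexj zqg rlla ncv
Hunk 4: at line 2 remove [ytnu,bmgef,lqfgp] add [qsntb,pyk] -> 12 lines: oisj eph pio qsntb pyk xdhm pnq ihe qwexj zqg rlla ncv
Final line 10: zqg

Answer: zqg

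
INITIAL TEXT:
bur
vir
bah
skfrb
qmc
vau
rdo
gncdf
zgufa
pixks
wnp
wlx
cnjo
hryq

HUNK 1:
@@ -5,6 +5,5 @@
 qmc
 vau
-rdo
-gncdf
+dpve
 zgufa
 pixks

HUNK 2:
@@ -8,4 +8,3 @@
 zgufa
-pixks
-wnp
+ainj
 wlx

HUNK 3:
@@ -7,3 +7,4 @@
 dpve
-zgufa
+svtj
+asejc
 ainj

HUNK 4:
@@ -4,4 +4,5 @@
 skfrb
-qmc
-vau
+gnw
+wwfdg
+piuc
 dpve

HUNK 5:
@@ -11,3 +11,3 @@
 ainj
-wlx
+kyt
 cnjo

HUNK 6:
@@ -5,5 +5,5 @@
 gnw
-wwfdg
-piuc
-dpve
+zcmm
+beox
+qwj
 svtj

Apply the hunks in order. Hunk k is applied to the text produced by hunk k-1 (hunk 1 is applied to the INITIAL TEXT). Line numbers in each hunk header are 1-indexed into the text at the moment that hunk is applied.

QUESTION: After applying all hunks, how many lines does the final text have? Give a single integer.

Answer: 14

Derivation:
Hunk 1: at line 5 remove [rdo,gncdf] add [dpve] -> 13 lines: bur vir bah skfrb qmc vau dpve zgufa pixks wnp wlx cnjo hryq
Hunk 2: at line 8 remove [pixks,wnp] add [ainj] -> 12 lines: bur vir bah skfrb qmc vau dpve zgufa ainj wlx cnjo hryq
Hunk 3: at line 7 remove [zgufa] add [svtj,asejc] -> 13 lines: bur vir bah skfrb qmc vau dpve svtj asejc ainj wlx cnjo hryq
Hunk 4: at line 4 remove [qmc,vau] add [gnw,wwfdg,piuc] -> 14 lines: bur vir bah skfrb gnw wwfdg piuc dpve svtj asejc ainj wlx cnjo hryq
Hunk 5: at line 11 remove [wlx] add [kyt] -> 14 lines: bur vir bah skfrb gnw wwfdg piuc dpve svtj asejc ainj kyt cnjo hryq
Hunk 6: at line 5 remove [wwfdg,piuc,dpve] add [zcmm,beox,qwj] -> 14 lines: bur vir bah skfrb gnw zcmm beox qwj svtj asejc ainj kyt cnjo hryq
Final line count: 14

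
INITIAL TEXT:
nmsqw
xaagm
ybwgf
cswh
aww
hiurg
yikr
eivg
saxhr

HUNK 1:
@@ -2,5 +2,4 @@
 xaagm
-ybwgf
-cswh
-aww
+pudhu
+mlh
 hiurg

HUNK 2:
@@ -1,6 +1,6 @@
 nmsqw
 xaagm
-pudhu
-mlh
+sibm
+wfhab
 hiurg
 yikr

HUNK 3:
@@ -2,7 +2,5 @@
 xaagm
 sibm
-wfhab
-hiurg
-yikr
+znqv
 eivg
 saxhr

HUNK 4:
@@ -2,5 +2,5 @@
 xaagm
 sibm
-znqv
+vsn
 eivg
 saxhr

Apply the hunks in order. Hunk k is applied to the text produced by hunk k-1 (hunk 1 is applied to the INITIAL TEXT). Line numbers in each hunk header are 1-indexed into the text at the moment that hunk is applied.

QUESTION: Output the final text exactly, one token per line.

Hunk 1: at line 2 remove [ybwgf,cswh,aww] add [pudhu,mlh] -> 8 lines: nmsqw xaagm pudhu mlh hiurg yikr eivg saxhr
Hunk 2: at line 1 remove [pudhu,mlh] add [sibm,wfhab] -> 8 lines: nmsqw xaagm sibm wfhab hiurg yikr eivg saxhr
Hunk 3: at line 2 remove [wfhab,hiurg,yikr] add [znqv] -> 6 lines: nmsqw xaagm sibm znqv eivg saxhr
Hunk 4: at line 2 remove [znqv] add [vsn] -> 6 lines: nmsqw xaagm sibm vsn eivg saxhr

Answer: nmsqw
xaagm
sibm
vsn
eivg
saxhr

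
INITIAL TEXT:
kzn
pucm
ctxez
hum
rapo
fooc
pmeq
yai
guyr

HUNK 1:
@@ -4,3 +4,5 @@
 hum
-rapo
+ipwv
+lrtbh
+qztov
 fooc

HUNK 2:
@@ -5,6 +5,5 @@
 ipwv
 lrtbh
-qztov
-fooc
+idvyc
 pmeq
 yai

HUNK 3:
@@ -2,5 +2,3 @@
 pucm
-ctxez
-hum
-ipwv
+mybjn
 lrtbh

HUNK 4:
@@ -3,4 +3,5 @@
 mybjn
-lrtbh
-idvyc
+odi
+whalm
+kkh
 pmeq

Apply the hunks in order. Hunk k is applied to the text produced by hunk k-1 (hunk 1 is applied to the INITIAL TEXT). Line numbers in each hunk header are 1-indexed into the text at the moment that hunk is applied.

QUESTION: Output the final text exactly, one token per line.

Hunk 1: at line 4 remove [rapo] add [ipwv,lrtbh,qztov] -> 11 lines: kzn pucm ctxez hum ipwv lrtbh qztov fooc pmeq yai guyr
Hunk 2: at line 5 remove [qztov,fooc] add [idvyc] -> 10 lines: kzn pucm ctxez hum ipwv lrtbh idvyc pmeq yai guyr
Hunk 3: at line 2 remove [ctxez,hum,ipwv] add [mybjn] -> 8 lines: kzn pucm mybjn lrtbh idvyc pmeq yai guyr
Hunk 4: at line 3 remove [lrtbh,idvyc] add [odi,whalm,kkh] -> 9 lines: kzn pucm mybjn odi whalm kkh pmeq yai guyr

Answer: kzn
pucm
mybjn
odi
whalm
kkh
pmeq
yai
guyr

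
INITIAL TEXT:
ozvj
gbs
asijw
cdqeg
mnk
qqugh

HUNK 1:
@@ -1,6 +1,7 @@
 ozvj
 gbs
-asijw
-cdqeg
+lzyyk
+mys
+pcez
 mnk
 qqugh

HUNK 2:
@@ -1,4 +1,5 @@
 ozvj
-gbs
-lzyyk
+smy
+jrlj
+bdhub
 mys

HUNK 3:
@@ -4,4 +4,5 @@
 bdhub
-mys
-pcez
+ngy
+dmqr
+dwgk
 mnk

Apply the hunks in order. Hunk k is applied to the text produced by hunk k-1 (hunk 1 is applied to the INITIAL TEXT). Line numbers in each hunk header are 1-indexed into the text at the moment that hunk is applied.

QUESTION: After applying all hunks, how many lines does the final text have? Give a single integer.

Hunk 1: at line 1 remove [asijw,cdqeg] add [lzyyk,mys,pcez] -> 7 lines: ozvj gbs lzyyk mys pcez mnk qqugh
Hunk 2: at line 1 remove [gbs,lzyyk] add [smy,jrlj,bdhub] -> 8 lines: ozvj smy jrlj bdhub mys pcez mnk qqugh
Hunk 3: at line 4 remove [mys,pcez] add [ngy,dmqr,dwgk] -> 9 lines: ozvj smy jrlj bdhub ngy dmqr dwgk mnk qqugh
Final line count: 9

Answer: 9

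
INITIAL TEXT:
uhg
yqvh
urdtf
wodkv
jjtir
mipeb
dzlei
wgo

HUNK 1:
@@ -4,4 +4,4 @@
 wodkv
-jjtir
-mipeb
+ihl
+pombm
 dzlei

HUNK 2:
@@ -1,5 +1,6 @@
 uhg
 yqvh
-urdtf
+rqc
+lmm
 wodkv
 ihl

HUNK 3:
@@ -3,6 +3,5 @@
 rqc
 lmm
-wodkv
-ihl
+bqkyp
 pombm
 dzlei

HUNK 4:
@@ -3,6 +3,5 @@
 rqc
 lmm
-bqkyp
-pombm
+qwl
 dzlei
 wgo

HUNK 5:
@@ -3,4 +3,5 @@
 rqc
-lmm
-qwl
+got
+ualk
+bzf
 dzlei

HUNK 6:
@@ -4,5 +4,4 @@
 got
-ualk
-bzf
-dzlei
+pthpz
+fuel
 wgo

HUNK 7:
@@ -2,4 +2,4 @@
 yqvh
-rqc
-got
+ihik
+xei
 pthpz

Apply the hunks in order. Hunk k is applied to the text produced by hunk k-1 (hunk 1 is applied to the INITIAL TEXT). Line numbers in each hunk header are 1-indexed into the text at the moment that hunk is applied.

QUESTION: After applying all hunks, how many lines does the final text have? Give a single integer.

Hunk 1: at line 4 remove [jjtir,mipeb] add [ihl,pombm] -> 8 lines: uhg yqvh urdtf wodkv ihl pombm dzlei wgo
Hunk 2: at line 1 remove [urdtf] add [rqc,lmm] -> 9 lines: uhg yqvh rqc lmm wodkv ihl pombm dzlei wgo
Hunk 3: at line 3 remove [wodkv,ihl] add [bqkyp] -> 8 lines: uhg yqvh rqc lmm bqkyp pombm dzlei wgo
Hunk 4: at line 3 remove [bqkyp,pombm] add [qwl] -> 7 lines: uhg yqvh rqc lmm qwl dzlei wgo
Hunk 5: at line 3 remove [lmm,qwl] add [got,ualk,bzf] -> 8 lines: uhg yqvh rqc got ualk bzf dzlei wgo
Hunk 6: at line 4 remove [ualk,bzf,dzlei] add [pthpz,fuel] -> 7 lines: uhg yqvh rqc got pthpz fuel wgo
Hunk 7: at line 2 remove [rqc,got] add [ihik,xei] -> 7 lines: uhg yqvh ihik xei pthpz fuel wgo
Final line count: 7

Answer: 7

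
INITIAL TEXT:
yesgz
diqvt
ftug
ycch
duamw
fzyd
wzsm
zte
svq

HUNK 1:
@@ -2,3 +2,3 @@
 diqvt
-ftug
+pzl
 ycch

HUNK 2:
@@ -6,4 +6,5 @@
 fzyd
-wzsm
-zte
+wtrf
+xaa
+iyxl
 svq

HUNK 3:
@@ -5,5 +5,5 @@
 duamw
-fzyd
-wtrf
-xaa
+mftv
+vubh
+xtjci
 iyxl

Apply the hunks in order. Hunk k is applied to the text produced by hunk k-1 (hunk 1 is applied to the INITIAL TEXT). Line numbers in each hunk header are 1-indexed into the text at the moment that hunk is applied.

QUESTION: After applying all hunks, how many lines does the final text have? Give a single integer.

Answer: 10

Derivation:
Hunk 1: at line 2 remove [ftug] add [pzl] -> 9 lines: yesgz diqvt pzl ycch duamw fzyd wzsm zte svq
Hunk 2: at line 6 remove [wzsm,zte] add [wtrf,xaa,iyxl] -> 10 lines: yesgz diqvt pzl ycch duamw fzyd wtrf xaa iyxl svq
Hunk 3: at line 5 remove [fzyd,wtrf,xaa] add [mftv,vubh,xtjci] -> 10 lines: yesgz diqvt pzl ycch duamw mftv vubh xtjci iyxl svq
Final line count: 10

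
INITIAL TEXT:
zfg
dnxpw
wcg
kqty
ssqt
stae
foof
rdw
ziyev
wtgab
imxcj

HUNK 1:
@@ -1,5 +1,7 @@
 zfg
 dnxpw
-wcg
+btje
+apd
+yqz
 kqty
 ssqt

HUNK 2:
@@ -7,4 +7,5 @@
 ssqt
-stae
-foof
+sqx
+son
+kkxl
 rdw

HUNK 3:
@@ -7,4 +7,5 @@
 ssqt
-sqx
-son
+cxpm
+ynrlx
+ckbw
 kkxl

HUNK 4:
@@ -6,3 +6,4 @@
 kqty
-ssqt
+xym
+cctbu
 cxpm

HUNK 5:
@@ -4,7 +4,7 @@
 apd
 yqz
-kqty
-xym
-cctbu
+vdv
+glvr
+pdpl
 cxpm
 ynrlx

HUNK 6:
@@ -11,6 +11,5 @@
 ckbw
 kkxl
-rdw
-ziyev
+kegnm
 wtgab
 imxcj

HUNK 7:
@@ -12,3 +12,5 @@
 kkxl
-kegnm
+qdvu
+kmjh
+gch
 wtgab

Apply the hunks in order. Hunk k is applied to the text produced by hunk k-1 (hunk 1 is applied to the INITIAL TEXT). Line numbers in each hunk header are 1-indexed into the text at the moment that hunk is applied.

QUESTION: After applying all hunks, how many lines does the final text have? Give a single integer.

Hunk 1: at line 1 remove [wcg] add [btje,apd,yqz] -> 13 lines: zfg dnxpw btje apd yqz kqty ssqt stae foof rdw ziyev wtgab imxcj
Hunk 2: at line 7 remove [stae,foof] add [sqx,son,kkxl] -> 14 lines: zfg dnxpw btje apd yqz kqty ssqt sqx son kkxl rdw ziyev wtgab imxcj
Hunk 3: at line 7 remove [sqx,son] add [cxpm,ynrlx,ckbw] -> 15 lines: zfg dnxpw btje apd yqz kqty ssqt cxpm ynrlx ckbw kkxl rdw ziyev wtgab imxcj
Hunk 4: at line 6 remove [ssqt] add [xym,cctbu] -> 16 lines: zfg dnxpw btje apd yqz kqty xym cctbu cxpm ynrlx ckbw kkxl rdw ziyev wtgab imxcj
Hunk 5: at line 4 remove [kqty,xym,cctbu] add [vdv,glvr,pdpl] -> 16 lines: zfg dnxpw btje apd yqz vdv glvr pdpl cxpm ynrlx ckbw kkxl rdw ziyev wtgab imxcj
Hunk 6: at line 11 remove [rdw,ziyev] add [kegnm] -> 15 lines: zfg dnxpw btje apd yqz vdv glvr pdpl cxpm ynrlx ckbw kkxl kegnm wtgab imxcj
Hunk 7: at line 12 remove [kegnm] add [qdvu,kmjh,gch] -> 17 lines: zfg dnxpw btje apd yqz vdv glvr pdpl cxpm ynrlx ckbw kkxl qdvu kmjh gch wtgab imxcj
Final line count: 17

Answer: 17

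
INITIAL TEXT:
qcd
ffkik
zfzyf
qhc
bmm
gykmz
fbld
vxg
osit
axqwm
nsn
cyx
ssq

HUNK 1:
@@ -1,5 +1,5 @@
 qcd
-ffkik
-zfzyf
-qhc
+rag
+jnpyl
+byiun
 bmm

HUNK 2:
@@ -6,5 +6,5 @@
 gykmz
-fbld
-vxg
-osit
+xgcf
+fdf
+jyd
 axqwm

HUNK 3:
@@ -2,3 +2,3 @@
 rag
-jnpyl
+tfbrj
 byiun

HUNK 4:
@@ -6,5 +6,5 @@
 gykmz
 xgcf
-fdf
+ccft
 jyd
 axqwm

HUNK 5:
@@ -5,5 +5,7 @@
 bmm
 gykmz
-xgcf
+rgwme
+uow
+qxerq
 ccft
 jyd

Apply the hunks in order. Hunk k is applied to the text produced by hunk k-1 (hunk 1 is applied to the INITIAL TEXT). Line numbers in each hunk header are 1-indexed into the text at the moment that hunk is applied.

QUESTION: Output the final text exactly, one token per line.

Hunk 1: at line 1 remove [ffkik,zfzyf,qhc] add [rag,jnpyl,byiun] -> 13 lines: qcd rag jnpyl byiun bmm gykmz fbld vxg osit axqwm nsn cyx ssq
Hunk 2: at line 6 remove [fbld,vxg,osit] add [xgcf,fdf,jyd] -> 13 lines: qcd rag jnpyl byiun bmm gykmz xgcf fdf jyd axqwm nsn cyx ssq
Hunk 3: at line 2 remove [jnpyl] add [tfbrj] -> 13 lines: qcd rag tfbrj byiun bmm gykmz xgcf fdf jyd axqwm nsn cyx ssq
Hunk 4: at line 6 remove [fdf] add [ccft] -> 13 lines: qcd rag tfbrj byiun bmm gykmz xgcf ccft jyd axqwm nsn cyx ssq
Hunk 5: at line 5 remove [xgcf] add [rgwme,uow,qxerq] -> 15 lines: qcd rag tfbrj byiun bmm gykmz rgwme uow qxerq ccft jyd axqwm nsn cyx ssq

Answer: qcd
rag
tfbrj
byiun
bmm
gykmz
rgwme
uow
qxerq
ccft
jyd
axqwm
nsn
cyx
ssq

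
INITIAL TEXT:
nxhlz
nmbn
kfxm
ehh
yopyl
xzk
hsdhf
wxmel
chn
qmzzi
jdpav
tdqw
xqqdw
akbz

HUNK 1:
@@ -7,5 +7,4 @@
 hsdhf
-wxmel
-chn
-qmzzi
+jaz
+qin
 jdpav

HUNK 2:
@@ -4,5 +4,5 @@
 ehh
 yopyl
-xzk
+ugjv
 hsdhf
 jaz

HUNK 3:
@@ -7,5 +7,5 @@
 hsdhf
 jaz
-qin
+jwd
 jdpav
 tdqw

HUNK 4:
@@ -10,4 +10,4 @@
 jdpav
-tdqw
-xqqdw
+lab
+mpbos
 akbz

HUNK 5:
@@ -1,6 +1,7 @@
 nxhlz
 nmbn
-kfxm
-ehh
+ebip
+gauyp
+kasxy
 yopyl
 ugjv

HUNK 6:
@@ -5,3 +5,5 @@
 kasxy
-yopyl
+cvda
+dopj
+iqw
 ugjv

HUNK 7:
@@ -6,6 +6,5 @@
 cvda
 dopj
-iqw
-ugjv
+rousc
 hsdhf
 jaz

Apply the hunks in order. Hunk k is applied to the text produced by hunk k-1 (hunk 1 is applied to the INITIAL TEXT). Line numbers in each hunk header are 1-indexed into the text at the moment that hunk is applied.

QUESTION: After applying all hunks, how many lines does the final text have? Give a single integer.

Answer: 15

Derivation:
Hunk 1: at line 7 remove [wxmel,chn,qmzzi] add [jaz,qin] -> 13 lines: nxhlz nmbn kfxm ehh yopyl xzk hsdhf jaz qin jdpav tdqw xqqdw akbz
Hunk 2: at line 4 remove [xzk] add [ugjv] -> 13 lines: nxhlz nmbn kfxm ehh yopyl ugjv hsdhf jaz qin jdpav tdqw xqqdw akbz
Hunk 3: at line 7 remove [qin] add [jwd] -> 13 lines: nxhlz nmbn kfxm ehh yopyl ugjv hsdhf jaz jwd jdpav tdqw xqqdw akbz
Hunk 4: at line 10 remove [tdqw,xqqdw] add [lab,mpbos] -> 13 lines: nxhlz nmbn kfxm ehh yopyl ugjv hsdhf jaz jwd jdpav lab mpbos akbz
Hunk 5: at line 1 remove [kfxm,ehh] add [ebip,gauyp,kasxy] -> 14 lines: nxhlz nmbn ebip gauyp kasxy yopyl ugjv hsdhf jaz jwd jdpav lab mpbos akbz
Hunk 6: at line 5 remove [yopyl] add [cvda,dopj,iqw] -> 16 lines: nxhlz nmbn ebip gauyp kasxy cvda dopj iqw ugjv hsdhf jaz jwd jdpav lab mpbos akbz
Hunk 7: at line 6 remove [iqw,ugjv] add [rousc] -> 15 lines: nxhlz nmbn ebip gauyp kasxy cvda dopj rousc hsdhf jaz jwd jdpav lab mpbos akbz
Final line count: 15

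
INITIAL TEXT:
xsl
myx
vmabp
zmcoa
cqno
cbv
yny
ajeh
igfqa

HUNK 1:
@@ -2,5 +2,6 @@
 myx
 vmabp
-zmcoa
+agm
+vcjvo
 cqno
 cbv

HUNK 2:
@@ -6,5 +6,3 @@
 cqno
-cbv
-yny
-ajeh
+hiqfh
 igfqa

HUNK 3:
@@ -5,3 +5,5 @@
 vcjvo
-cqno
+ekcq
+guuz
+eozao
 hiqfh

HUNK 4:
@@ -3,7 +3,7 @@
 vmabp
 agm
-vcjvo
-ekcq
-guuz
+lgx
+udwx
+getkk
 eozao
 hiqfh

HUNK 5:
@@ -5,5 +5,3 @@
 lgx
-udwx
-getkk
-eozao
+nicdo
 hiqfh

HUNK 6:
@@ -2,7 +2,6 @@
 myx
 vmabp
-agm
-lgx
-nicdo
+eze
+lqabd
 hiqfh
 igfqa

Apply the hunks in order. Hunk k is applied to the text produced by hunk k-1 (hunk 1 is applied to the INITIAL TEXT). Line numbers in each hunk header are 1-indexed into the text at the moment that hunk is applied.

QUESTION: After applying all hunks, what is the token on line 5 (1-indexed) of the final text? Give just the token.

Answer: lqabd

Derivation:
Hunk 1: at line 2 remove [zmcoa] add [agm,vcjvo] -> 10 lines: xsl myx vmabp agm vcjvo cqno cbv yny ajeh igfqa
Hunk 2: at line 6 remove [cbv,yny,ajeh] add [hiqfh] -> 8 lines: xsl myx vmabp agm vcjvo cqno hiqfh igfqa
Hunk 3: at line 5 remove [cqno] add [ekcq,guuz,eozao] -> 10 lines: xsl myx vmabp agm vcjvo ekcq guuz eozao hiqfh igfqa
Hunk 4: at line 3 remove [vcjvo,ekcq,guuz] add [lgx,udwx,getkk] -> 10 lines: xsl myx vmabp agm lgx udwx getkk eozao hiqfh igfqa
Hunk 5: at line 5 remove [udwx,getkk,eozao] add [nicdo] -> 8 lines: xsl myx vmabp agm lgx nicdo hiqfh igfqa
Hunk 6: at line 2 remove [agm,lgx,nicdo] add [eze,lqabd] -> 7 lines: xsl myx vmabp eze lqabd hiqfh igfqa
Final line 5: lqabd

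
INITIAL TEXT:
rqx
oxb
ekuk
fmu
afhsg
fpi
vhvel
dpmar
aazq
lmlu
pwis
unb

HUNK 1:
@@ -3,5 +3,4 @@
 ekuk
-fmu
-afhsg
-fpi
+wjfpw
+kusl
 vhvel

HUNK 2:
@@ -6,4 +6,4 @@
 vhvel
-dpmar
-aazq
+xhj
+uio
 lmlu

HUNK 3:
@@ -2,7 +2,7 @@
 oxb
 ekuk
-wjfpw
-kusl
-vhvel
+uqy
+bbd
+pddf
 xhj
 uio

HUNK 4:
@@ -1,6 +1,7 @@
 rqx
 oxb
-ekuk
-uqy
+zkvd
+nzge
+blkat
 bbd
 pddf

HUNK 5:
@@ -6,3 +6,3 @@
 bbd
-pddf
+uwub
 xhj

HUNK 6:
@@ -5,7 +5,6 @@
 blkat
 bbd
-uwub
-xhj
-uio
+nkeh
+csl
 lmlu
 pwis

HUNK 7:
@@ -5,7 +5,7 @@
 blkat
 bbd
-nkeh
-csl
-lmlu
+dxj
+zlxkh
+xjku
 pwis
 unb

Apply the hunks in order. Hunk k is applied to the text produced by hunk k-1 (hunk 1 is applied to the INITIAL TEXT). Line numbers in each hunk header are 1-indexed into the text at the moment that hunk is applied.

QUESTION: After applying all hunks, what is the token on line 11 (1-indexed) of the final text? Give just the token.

Hunk 1: at line 3 remove [fmu,afhsg,fpi] add [wjfpw,kusl] -> 11 lines: rqx oxb ekuk wjfpw kusl vhvel dpmar aazq lmlu pwis unb
Hunk 2: at line 6 remove [dpmar,aazq] add [xhj,uio] -> 11 lines: rqx oxb ekuk wjfpw kusl vhvel xhj uio lmlu pwis unb
Hunk 3: at line 2 remove [wjfpw,kusl,vhvel] add [uqy,bbd,pddf] -> 11 lines: rqx oxb ekuk uqy bbd pddf xhj uio lmlu pwis unb
Hunk 4: at line 1 remove [ekuk,uqy] add [zkvd,nzge,blkat] -> 12 lines: rqx oxb zkvd nzge blkat bbd pddf xhj uio lmlu pwis unb
Hunk 5: at line 6 remove [pddf] add [uwub] -> 12 lines: rqx oxb zkvd nzge blkat bbd uwub xhj uio lmlu pwis unb
Hunk 6: at line 5 remove [uwub,xhj,uio] add [nkeh,csl] -> 11 lines: rqx oxb zkvd nzge blkat bbd nkeh csl lmlu pwis unb
Hunk 7: at line 5 remove [nkeh,csl,lmlu] add [dxj,zlxkh,xjku] -> 11 lines: rqx oxb zkvd nzge blkat bbd dxj zlxkh xjku pwis unb
Final line 11: unb

Answer: unb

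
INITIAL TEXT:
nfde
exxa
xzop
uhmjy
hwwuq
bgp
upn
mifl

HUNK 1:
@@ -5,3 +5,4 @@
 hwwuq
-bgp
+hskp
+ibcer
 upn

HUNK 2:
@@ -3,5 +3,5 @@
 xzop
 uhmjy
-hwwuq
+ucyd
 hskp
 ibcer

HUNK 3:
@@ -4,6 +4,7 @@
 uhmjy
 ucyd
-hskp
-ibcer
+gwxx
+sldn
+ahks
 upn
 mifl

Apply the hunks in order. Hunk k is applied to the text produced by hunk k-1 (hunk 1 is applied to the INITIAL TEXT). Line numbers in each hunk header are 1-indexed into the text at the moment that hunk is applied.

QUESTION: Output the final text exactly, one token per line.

Answer: nfde
exxa
xzop
uhmjy
ucyd
gwxx
sldn
ahks
upn
mifl

Derivation:
Hunk 1: at line 5 remove [bgp] add [hskp,ibcer] -> 9 lines: nfde exxa xzop uhmjy hwwuq hskp ibcer upn mifl
Hunk 2: at line 3 remove [hwwuq] add [ucyd] -> 9 lines: nfde exxa xzop uhmjy ucyd hskp ibcer upn mifl
Hunk 3: at line 4 remove [hskp,ibcer] add [gwxx,sldn,ahks] -> 10 lines: nfde exxa xzop uhmjy ucyd gwxx sldn ahks upn mifl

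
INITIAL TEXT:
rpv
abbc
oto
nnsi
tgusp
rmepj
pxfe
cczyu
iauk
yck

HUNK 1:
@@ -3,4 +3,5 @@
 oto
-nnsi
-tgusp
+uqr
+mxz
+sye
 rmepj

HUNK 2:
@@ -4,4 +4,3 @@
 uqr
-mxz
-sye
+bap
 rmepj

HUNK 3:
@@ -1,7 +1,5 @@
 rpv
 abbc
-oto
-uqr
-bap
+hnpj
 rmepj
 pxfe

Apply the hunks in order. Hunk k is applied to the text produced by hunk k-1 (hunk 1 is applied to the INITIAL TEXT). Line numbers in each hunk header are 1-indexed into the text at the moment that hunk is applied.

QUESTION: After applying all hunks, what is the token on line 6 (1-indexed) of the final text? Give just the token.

Hunk 1: at line 3 remove [nnsi,tgusp] add [uqr,mxz,sye] -> 11 lines: rpv abbc oto uqr mxz sye rmepj pxfe cczyu iauk yck
Hunk 2: at line 4 remove [mxz,sye] add [bap] -> 10 lines: rpv abbc oto uqr bap rmepj pxfe cczyu iauk yck
Hunk 3: at line 1 remove [oto,uqr,bap] add [hnpj] -> 8 lines: rpv abbc hnpj rmepj pxfe cczyu iauk yck
Final line 6: cczyu

Answer: cczyu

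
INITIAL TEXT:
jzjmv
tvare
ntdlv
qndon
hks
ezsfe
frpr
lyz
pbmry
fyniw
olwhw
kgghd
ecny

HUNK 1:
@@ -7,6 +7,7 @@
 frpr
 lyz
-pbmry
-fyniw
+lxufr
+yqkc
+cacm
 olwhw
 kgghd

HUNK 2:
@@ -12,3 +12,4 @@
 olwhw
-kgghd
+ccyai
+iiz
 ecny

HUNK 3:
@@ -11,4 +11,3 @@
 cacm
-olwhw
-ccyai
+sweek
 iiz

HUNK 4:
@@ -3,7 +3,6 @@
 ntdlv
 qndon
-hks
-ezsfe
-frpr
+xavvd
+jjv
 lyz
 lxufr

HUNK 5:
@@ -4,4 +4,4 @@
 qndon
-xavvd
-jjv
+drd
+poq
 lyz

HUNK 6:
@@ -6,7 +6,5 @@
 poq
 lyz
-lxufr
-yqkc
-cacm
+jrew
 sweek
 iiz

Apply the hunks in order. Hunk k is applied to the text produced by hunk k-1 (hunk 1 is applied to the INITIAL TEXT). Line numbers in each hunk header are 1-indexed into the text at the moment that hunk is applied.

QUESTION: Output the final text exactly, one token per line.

Answer: jzjmv
tvare
ntdlv
qndon
drd
poq
lyz
jrew
sweek
iiz
ecny

Derivation:
Hunk 1: at line 7 remove [pbmry,fyniw] add [lxufr,yqkc,cacm] -> 14 lines: jzjmv tvare ntdlv qndon hks ezsfe frpr lyz lxufr yqkc cacm olwhw kgghd ecny
Hunk 2: at line 12 remove [kgghd] add [ccyai,iiz] -> 15 lines: jzjmv tvare ntdlv qndon hks ezsfe frpr lyz lxufr yqkc cacm olwhw ccyai iiz ecny
Hunk 3: at line 11 remove [olwhw,ccyai] add [sweek] -> 14 lines: jzjmv tvare ntdlv qndon hks ezsfe frpr lyz lxufr yqkc cacm sweek iiz ecny
Hunk 4: at line 3 remove [hks,ezsfe,frpr] add [xavvd,jjv] -> 13 lines: jzjmv tvare ntdlv qndon xavvd jjv lyz lxufr yqkc cacm sweek iiz ecny
Hunk 5: at line 4 remove [xavvd,jjv] add [drd,poq] -> 13 lines: jzjmv tvare ntdlv qndon drd poq lyz lxufr yqkc cacm sweek iiz ecny
Hunk 6: at line 6 remove [lxufr,yqkc,cacm] add [jrew] -> 11 lines: jzjmv tvare ntdlv qndon drd poq lyz jrew sweek iiz ecny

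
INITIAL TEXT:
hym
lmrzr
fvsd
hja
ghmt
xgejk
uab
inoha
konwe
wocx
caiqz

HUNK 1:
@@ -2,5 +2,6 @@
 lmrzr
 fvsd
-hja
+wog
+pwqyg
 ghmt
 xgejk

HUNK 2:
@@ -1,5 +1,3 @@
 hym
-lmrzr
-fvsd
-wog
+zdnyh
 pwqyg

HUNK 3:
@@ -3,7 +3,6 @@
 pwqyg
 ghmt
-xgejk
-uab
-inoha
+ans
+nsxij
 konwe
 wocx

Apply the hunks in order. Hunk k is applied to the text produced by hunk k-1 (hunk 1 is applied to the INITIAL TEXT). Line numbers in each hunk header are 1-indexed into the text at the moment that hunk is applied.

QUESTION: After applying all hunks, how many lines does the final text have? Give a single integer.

Answer: 9

Derivation:
Hunk 1: at line 2 remove [hja] add [wog,pwqyg] -> 12 lines: hym lmrzr fvsd wog pwqyg ghmt xgejk uab inoha konwe wocx caiqz
Hunk 2: at line 1 remove [lmrzr,fvsd,wog] add [zdnyh] -> 10 lines: hym zdnyh pwqyg ghmt xgejk uab inoha konwe wocx caiqz
Hunk 3: at line 3 remove [xgejk,uab,inoha] add [ans,nsxij] -> 9 lines: hym zdnyh pwqyg ghmt ans nsxij konwe wocx caiqz
Final line count: 9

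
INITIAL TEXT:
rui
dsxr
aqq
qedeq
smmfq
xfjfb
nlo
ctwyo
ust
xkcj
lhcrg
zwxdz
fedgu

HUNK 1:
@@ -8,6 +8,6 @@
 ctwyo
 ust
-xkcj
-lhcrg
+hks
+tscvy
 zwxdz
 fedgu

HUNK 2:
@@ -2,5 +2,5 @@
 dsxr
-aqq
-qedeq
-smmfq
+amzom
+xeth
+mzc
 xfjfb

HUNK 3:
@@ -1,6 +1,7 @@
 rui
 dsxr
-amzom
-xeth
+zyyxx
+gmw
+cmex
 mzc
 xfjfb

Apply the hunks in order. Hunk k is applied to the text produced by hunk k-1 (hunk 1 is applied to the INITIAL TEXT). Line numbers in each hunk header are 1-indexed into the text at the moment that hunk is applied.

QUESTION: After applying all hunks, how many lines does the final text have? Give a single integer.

Hunk 1: at line 8 remove [xkcj,lhcrg] add [hks,tscvy] -> 13 lines: rui dsxr aqq qedeq smmfq xfjfb nlo ctwyo ust hks tscvy zwxdz fedgu
Hunk 2: at line 2 remove [aqq,qedeq,smmfq] add [amzom,xeth,mzc] -> 13 lines: rui dsxr amzom xeth mzc xfjfb nlo ctwyo ust hks tscvy zwxdz fedgu
Hunk 3: at line 1 remove [amzom,xeth] add [zyyxx,gmw,cmex] -> 14 lines: rui dsxr zyyxx gmw cmex mzc xfjfb nlo ctwyo ust hks tscvy zwxdz fedgu
Final line count: 14

Answer: 14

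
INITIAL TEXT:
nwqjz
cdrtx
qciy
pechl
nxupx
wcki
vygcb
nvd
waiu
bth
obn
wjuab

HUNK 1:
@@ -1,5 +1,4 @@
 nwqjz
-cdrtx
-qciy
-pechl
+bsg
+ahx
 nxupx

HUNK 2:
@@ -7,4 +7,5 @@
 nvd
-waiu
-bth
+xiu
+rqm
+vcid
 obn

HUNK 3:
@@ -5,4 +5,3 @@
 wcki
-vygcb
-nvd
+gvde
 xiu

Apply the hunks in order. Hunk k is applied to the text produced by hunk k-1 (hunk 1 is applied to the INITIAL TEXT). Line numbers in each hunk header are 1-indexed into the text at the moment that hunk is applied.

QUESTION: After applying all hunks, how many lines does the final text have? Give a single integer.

Hunk 1: at line 1 remove [cdrtx,qciy,pechl] add [bsg,ahx] -> 11 lines: nwqjz bsg ahx nxupx wcki vygcb nvd waiu bth obn wjuab
Hunk 2: at line 7 remove [waiu,bth] add [xiu,rqm,vcid] -> 12 lines: nwqjz bsg ahx nxupx wcki vygcb nvd xiu rqm vcid obn wjuab
Hunk 3: at line 5 remove [vygcb,nvd] add [gvde] -> 11 lines: nwqjz bsg ahx nxupx wcki gvde xiu rqm vcid obn wjuab
Final line count: 11

Answer: 11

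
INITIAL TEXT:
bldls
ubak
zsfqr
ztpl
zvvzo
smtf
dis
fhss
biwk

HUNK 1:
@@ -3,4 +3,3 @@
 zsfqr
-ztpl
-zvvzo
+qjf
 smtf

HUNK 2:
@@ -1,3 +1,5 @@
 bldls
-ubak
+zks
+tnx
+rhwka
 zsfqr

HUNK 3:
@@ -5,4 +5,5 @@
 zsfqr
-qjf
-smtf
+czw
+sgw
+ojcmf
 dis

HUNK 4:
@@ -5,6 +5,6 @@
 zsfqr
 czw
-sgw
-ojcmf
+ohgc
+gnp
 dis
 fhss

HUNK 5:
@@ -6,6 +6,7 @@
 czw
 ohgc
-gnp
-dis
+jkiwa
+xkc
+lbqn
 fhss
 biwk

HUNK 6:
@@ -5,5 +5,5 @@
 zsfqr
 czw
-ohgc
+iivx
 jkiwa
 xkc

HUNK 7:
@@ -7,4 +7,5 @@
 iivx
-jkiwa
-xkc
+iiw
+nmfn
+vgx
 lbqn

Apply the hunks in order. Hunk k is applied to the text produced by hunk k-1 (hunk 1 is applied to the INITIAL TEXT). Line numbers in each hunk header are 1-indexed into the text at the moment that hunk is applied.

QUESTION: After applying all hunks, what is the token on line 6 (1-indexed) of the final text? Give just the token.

Hunk 1: at line 3 remove [ztpl,zvvzo] add [qjf] -> 8 lines: bldls ubak zsfqr qjf smtf dis fhss biwk
Hunk 2: at line 1 remove [ubak] add [zks,tnx,rhwka] -> 10 lines: bldls zks tnx rhwka zsfqr qjf smtf dis fhss biwk
Hunk 3: at line 5 remove [qjf,smtf] add [czw,sgw,ojcmf] -> 11 lines: bldls zks tnx rhwka zsfqr czw sgw ojcmf dis fhss biwk
Hunk 4: at line 5 remove [sgw,ojcmf] add [ohgc,gnp] -> 11 lines: bldls zks tnx rhwka zsfqr czw ohgc gnp dis fhss biwk
Hunk 5: at line 6 remove [gnp,dis] add [jkiwa,xkc,lbqn] -> 12 lines: bldls zks tnx rhwka zsfqr czw ohgc jkiwa xkc lbqn fhss biwk
Hunk 6: at line 5 remove [ohgc] add [iivx] -> 12 lines: bldls zks tnx rhwka zsfqr czw iivx jkiwa xkc lbqn fhss biwk
Hunk 7: at line 7 remove [jkiwa,xkc] add [iiw,nmfn,vgx] -> 13 lines: bldls zks tnx rhwka zsfqr czw iivx iiw nmfn vgx lbqn fhss biwk
Final line 6: czw

Answer: czw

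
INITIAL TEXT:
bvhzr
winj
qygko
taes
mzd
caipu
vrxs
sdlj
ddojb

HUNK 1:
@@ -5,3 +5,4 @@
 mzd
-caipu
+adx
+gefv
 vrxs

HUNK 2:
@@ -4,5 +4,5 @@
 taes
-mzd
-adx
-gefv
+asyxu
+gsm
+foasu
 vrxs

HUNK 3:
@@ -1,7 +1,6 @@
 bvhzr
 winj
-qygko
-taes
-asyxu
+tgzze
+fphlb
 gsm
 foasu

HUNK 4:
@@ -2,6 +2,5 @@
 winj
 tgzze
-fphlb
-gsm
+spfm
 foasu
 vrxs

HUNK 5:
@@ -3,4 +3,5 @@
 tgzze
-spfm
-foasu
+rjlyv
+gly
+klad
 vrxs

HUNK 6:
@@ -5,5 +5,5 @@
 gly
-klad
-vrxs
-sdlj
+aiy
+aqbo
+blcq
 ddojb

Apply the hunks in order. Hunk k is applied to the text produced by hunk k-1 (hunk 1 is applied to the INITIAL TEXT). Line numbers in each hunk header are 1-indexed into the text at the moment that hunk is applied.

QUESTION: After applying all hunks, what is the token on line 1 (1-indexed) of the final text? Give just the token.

Answer: bvhzr

Derivation:
Hunk 1: at line 5 remove [caipu] add [adx,gefv] -> 10 lines: bvhzr winj qygko taes mzd adx gefv vrxs sdlj ddojb
Hunk 2: at line 4 remove [mzd,adx,gefv] add [asyxu,gsm,foasu] -> 10 lines: bvhzr winj qygko taes asyxu gsm foasu vrxs sdlj ddojb
Hunk 3: at line 1 remove [qygko,taes,asyxu] add [tgzze,fphlb] -> 9 lines: bvhzr winj tgzze fphlb gsm foasu vrxs sdlj ddojb
Hunk 4: at line 2 remove [fphlb,gsm] add [spfm] -> 8 lines: bvhzr winj tgzze spfm foasu vrxs sdlj ddojb
Hunk 5: at line 3 remove [spfm,foasu] add [rjlyv,gly,klad] -> 9 lines: bvhzr winj tgzze rjlyv gly klad vrxs sdlj ddojb
Hunk 6: at line 5 remove [klad,vrxs,sdlj] add [aiy,aqbo,blcq] -> 9 lines: bvhzr winj tgzze rjlyv gly aiy aqbo blcq ddojb
Final line 1: bvhzr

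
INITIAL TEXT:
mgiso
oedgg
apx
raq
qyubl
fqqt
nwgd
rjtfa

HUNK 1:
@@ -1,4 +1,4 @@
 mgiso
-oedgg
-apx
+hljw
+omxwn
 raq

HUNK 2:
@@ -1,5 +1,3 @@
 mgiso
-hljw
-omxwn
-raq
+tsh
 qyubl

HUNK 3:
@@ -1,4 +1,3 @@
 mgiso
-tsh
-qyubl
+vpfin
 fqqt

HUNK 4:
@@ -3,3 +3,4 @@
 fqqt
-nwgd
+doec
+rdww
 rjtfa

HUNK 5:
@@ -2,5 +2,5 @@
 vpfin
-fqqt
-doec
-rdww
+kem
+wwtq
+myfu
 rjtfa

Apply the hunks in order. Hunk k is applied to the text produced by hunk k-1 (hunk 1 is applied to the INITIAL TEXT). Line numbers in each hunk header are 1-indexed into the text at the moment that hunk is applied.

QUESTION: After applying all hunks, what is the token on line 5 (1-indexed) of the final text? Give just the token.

Answer: myfu

Derivation:
Hunk 1: at line 1 remove [oedgg,apx] add [hljw,omxwn] -> 8 lines: mgiso hljw omxwn raq qyubl fqqt nwgd rjtfa
Hunk 2: at line 1 remove [hljw,omxwn,raq] add [tsh] -> 6 lines: mgiso tsh qyubl fqqt nwgd rjtfa
Hunk 3: at line 1 remove [tsh,qyubl] add [vpfin] -> 5 lines: mgiso vpfin fqqt nwgd rjtfa
Hunk 4: at line 3 remove [nwgd] add [doec,rdww] -> 6 lines: mgiso vpfin fqqt doec rdww rjtfa
Hunk 5: at line 2 remove [fqqt,doec,rdww] add [kem,wwtq,myfu] -> 6 lines: mgiso vpfin kem wwtq myfu rjtfa
Final line 5: myfu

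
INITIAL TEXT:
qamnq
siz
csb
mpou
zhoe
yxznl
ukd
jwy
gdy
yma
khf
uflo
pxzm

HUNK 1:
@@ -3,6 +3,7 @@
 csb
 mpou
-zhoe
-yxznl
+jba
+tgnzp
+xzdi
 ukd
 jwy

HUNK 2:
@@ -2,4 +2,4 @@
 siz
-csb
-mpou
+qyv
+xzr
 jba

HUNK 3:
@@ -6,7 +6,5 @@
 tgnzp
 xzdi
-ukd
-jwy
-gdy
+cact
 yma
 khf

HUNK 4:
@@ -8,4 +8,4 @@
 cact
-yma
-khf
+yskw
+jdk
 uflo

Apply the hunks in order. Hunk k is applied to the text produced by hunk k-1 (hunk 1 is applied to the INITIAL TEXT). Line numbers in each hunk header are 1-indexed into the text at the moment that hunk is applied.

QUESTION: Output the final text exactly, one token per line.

Hunk 1: at line 3 remove [zhoe,yxznl] add [jba,tgnzp,xzdi] -> 14 lines: qamnq siz csb mpou jba tgnzp xzdi ukd jwy gdy yma khf uflo pxzm
Hunk 2: at line 2 remove [csb,mpou] add [qyv,xzr] -> 14 lines: qamnq siz qyv xzr jba tgnzp xzdi ukd jwy gdy yma khf uflo pxzm
Hunk 3: at line 6 remove [ukd,jwy,gdy] add [cact] -> 12 lines: qamnq siz qyv xzr jba tgnzp xzdi cact yma khf uflo pxzm
Hunk 4: at line 8 remove [yma,khf] add [yskw,jdk] -> 12 lines: qamnq siz qyv xzr jba tgnzp xzdi cact yskw jdk uflo pxzm

Answer: qamnq
siz
qyv
xzr
jba
tgnzp
xzdi
cact
yskw
jdk
uflo
pxzm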